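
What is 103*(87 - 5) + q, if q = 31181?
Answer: 39627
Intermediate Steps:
103*(87 - 5) + q = 103*(87 - 5) + 31181 = 103*82 + 31181 = 8446 + 31181 = 39627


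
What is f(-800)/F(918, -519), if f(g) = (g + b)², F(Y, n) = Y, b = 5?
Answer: 70225/102 ≈ 688.48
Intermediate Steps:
f(g) = (5 + g)² (f(g) = (g + 5)² = (5 + g)²)
f(-800)/F(918, -519) = (5 - 800)²/918 = (-795)²*(1/918) = 632025*(1/918) = 70225/102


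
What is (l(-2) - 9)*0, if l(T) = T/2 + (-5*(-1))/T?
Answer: 0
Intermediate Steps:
l(T) = T/2 + 5/T (l(T) = T*(½) + 5/T = T/2 + 5/T)
(l(-2) - 9)*0 = (((½)*(-2) + 5/(-2)) - 9)*0 = ((-1 + 5*(-½)) - 9)*0 = ((-1 - 5/2) - 9)*0 = (-7/2 - 9)*0 = -25/2*0 = 0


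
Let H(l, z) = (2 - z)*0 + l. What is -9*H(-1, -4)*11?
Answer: 99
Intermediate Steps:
H(l, z) = l (H(l, z) = 0 + l = l)
-9*H(-1, -4)*11 = -9*(-1)*11 = 9*11 = 99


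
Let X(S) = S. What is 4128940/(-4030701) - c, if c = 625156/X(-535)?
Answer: 2517607931456/2156425035 ≈ 1167.5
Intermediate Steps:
c = -625156/535 (c = 625156/(-535) = 625156*(-1/535) = -625156/535 ≈ -1168.5)
4128940/(-4030701) - c = 4128940/(-4030701) - 1*(-625156/535) = 4128940*(-1/4030701) + 625156/535 = -4128940/4030701 + 625156/535 = 2517607931456/2156425035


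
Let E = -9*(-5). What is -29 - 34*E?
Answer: -1559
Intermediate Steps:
E = 45
-29 - 34*E = -29 - 34*45 = -29 - 1530 = -1559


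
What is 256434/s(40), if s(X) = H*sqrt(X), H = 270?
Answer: 42739*sqrt(10)/900 ≈ 150.17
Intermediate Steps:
s(X) = 270*sqrt(X)
256434/s(40) = 256434/((270*sqrt(40))) = 256434/((270*(2*sqrt(10)))) = 256434/((540*sqrt(10))) = 256434*(sqrt(10)/5400) = 42739*sqrt(10)/900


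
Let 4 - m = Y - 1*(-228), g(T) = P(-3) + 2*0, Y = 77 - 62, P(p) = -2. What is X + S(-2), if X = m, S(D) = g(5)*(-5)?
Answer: -229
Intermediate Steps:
Y = 15
g(T) = -2 (g(T) = -2 + 2*0 = -2 + 0 = -2)
S(D) = 10 (S(D) = -2*(-5) = 10)
m = -239 (m = 4 - (15 - 1*(-228)) = 4 - (15 + 228) = 4 - 1*243 = 4 - 243 = -239)
X = -239
X + S(-2) = -239 + 10 = -229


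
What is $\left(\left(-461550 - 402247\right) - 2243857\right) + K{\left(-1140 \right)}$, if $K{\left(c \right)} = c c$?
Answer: $-1808054$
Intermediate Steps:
$K{\left(c \right)} = c^{2}$
$\left(\left(-461550 - 402247\right) - 2243857\right) + K{\left(-1140 \right)} = \left(\left(-461550 - 402247\right) - 2243857\right) + \left(-1140\right)^{2} = \left(-863797 - 2243857\right) + 1299600 = -3107654 + 1299600 = -1808054$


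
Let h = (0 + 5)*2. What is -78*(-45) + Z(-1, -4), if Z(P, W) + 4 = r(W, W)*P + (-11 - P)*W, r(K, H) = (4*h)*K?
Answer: 3706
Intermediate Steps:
h = 10 (h = 5*2 = 10)
r(K, H) = 40*K (r(K, H) = (4*10)*K = 40*K)
Z(P, W) = -4 + W*(-11 - P) + 40*P*W (Z(P, W) = -4 + ((40*W)*P + (-11 - P)*W) = -4 + (40*P*W + W*(-11 - P)) = -4 + (W*(-11 - P) + 40*P*W) = -4 + W*(-11 - P) + 40*P*W)
-78*(-45) + Z(-1, -4) = -78*(-45) + (-4 - 11*(-4) + 39*(-1)*(-4)) = 3510 + (-4 + 44 + 156) = 3510 + 196 = 3706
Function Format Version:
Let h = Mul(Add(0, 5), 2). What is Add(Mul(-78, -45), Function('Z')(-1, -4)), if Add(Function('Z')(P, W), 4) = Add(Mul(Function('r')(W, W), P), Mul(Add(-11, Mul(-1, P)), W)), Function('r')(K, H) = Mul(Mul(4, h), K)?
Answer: 3706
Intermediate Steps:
h = 10 (h = Mul(5, 2) = 10)
Function('r')(K, H) = Mul(40, K) (Function('r')(K, H) = Mul(Mul(4, 10), K) = Mul(40, K))
Function('Z')(P, W) = Add(-4, Mul(W, Add(-11, Mul(-1, P))), Mul(40, P, W)) (Function('Z')(P, W) = Add(-4, Add(Mul(Mul(40, W), P), Mul(Add(-11, Mul(-1, P)), W))) = Add(-4, Add(Mul(40, P, W), Mul(W, Add(-11, Mul(-1, P))))) = Add(-4, Add(Mul(W, Add(-11, Mul(-1, P))), Mul(40, P, W))) = Add(-4, Mul(W, Add(-11, Mul(-1, P))), Mul(40, P, W)))
Add(Mul(-78, -45), Function('Z')(-1, -4)) = Add(Mul(-78, -45), Add(-4, Mul(-11, -4), Mul(39, -1, -4))) = Add(3510, Add(-4, 44, 156)) = Add(3510, 196) = 3706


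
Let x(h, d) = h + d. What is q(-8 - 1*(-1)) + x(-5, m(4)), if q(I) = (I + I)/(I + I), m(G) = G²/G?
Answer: 0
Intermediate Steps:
m(G) = G
x(h, d) = d + h
q(I) = 1 (q(I) = (2*I)/((2*I)) = (2*I)*(1/(2*I)) = 1)
q(-8 - 1*(-1)) + x(-5, m(4)) = 1 + (4 - 5) = 1 - 1 = 0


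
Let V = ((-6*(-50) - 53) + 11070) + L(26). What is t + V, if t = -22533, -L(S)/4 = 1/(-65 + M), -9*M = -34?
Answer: -6179980/551 ≈ -11216.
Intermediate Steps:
M = 34/9 (M = -⅑*(-34) = 34/9 ≈ 3.7778)
L(S) = 36/551 (L(S) = -4/(-65 + 34/9) = -4/(-551/9) = -4*(-9/551) = 36/551)
V = 6235703/551 (V = ((-6*(-50) - 53) + 11070) + 36/551 = ((300 - 53) + 11070) + 36/551 = (247 + 11070) + 36/551 = 11317 + 36/551 = 6235703/551 ≈ 11317.)
t + V = -22533 + 6235703/551 = -6179980/551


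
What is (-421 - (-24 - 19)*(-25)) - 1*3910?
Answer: -5406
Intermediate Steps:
(-421 - (-24 - 19)*(-25)) - 1*3910 = (-421 - (-43)*(-25)) - 3910 = (-421 - 1*1075) - 3910 = (-421 - 1075) - 3910 = -1496 - 3910 = -5406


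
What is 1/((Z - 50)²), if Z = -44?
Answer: 1/8836 ≈ 0.00011317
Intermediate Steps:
1/((Z - 50)²) = 1/((-44 - 50)²) = 1/((-94)²) = 1/8836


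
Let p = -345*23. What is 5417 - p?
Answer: 13352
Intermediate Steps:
p = -7935
5417 - p = 5417 - 1*(-7935) = 5417 + 7935 = 13352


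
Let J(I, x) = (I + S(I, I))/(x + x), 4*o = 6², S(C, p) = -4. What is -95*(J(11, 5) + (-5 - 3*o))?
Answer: 5947/2 ≈ 2973.5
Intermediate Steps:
o = 9 (o = (¼)*6² = (¼)*36 = 9)
J(I, x) = (-4 + I)/(2*x) (J(I, x) = (I - 4)/(x + x) = (-4 + I)/((2*x)) = (-4 + I)*(1/(2*x)) = (-4 + I)/(2*x))
-95*(J(11, 5) + (-5 - 3*o)) = -95*((½)*(-4 + 11)/5 + (-5 - 3*9)) = -95*((½)*(⅕)*7 + (-5 - 27)) = -95*(7/10 - 32) = -95*(-313/10) = 5947/2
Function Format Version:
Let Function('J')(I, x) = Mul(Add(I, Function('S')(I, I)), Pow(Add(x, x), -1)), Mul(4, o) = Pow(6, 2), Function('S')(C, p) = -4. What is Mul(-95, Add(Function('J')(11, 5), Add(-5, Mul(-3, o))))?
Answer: Rational(5947, 2) ≈ 2973.5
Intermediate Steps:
o = 9 (o = Mul(Rational(1, 4), Pow(6, 2)) = Mul(Rational(1, 4), 36) = 9)
Function('J')(I, x) = Mul(Rational(1, 2), Pow(x, -1), Add(-4, I)) (Function('J')(I, x) = Mul(Add(I, -4), Pow(Add(x, x), -1)) = Mul(Add(-4, I), Pow(Mul(2, x), -1)) = Mul(Add(-4, I), Mul(Rational(1, 2), Pow(x, -1))) = Mul(Rational(1, 2), Pow(x, -1), Add(-4, I)))
Mul(-95, Add(Function('J')(11, 5), Add(-5, Mul(-3, o)))) = Mul(-95, Add(Mul(Rational(1, 2), Pow(5, -1), Add(-4, 11)), Add(-5, Mul(-3, 9)))) = Mul(-95, Add(Mul(Rational(1, 2), Rational(1, 5), 7), Add(-5, -27))) = Mul(-95, Add(Rational(7, 10), -32)) = Mul(-95, Rational(-313, 10)) = Rational(5947, 2)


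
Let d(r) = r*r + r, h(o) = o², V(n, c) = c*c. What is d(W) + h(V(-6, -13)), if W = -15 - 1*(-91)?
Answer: 34413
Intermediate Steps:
V(n, c) = c²
W = 76 (W = -15 + 91 = 76)
d(r) = r + r² (d(r) = r² + r = r + r²)
d(W) + h(V(-6, -13)) = 76*(1 + 76) + ((-13)²)² = 76*77 + 169² = 5852 + 28561 = 34413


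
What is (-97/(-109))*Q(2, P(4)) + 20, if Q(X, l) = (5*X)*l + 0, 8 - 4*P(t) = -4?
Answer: 5090/109 ≈ 46.697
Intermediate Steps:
P(t) = 3 (P(t) = 2 - ¼*(-4) = 2 + 1 = 3)
Q(X, l) = 5*X*l (Q(X, l) = 5*X*l + 0 = 5*X*l)
(-97/(-109))*Q(2, P(4)) + 20 = (-97/(-109))*(5*2*3) + 20 = -97*(-1/109)*30 + 20 = (97/109)*30 + 20 = 2910/109 + 20 = 5090/109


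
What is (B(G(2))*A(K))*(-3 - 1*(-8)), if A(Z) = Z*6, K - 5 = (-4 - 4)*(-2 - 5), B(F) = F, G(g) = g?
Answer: 3660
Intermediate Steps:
K = 61 (K = 5 + (-4 - 4)*(-2 - 5) = 5 - 8*(-7) = 5 + 56 = 61)
A(Z) = 6*Z
(B(G(2))*A(K))*(-3 - 1*(-8)) = (2*(6*61))*(-3 - 1*(-8)) = (2*366)*(-3 + 8) = 732*5 = 3660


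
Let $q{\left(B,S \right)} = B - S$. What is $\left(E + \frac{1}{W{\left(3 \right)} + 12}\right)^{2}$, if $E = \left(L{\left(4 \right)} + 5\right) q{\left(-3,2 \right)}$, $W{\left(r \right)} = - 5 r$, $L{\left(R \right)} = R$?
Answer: $\frac{18496}{9} \approx 2055.1$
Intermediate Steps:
$E = -45$ ($E = \left(4 + 5\right) \left(-3 - 2\right) = 9 \left(-3 - 2\right) = 9 \left(-5\right) = -45$)
$\left(E + \frac{1}{W{\left(3 \right)} + 12}\right)^{2} = \left(-45 + \frac{1}{\left(-5\right) 3 + 12}\right)^{2} = \left(-45 + \frac{1}{-15 + 12}\right)^{2} = \left(-45 + \frac{1}{-3}\right)^{2} = \left(-45 - \frac{1}{3}\right)^{2} = \left(- \frac{136}{3}\right)^{2} = \frac{18496}{9}$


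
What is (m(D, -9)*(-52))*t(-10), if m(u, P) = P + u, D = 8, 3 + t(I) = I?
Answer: -676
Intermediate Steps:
t(I) = -3 + I
(m(D, -9)*(-52))*t(-10) = ((-9 + 8)*(-52))*(-3 - 10) = -1*(-52)*(-13) = 52*(-13) = -676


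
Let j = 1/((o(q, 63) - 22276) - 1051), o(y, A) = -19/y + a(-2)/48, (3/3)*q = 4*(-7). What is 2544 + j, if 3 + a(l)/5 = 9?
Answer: 3323071960/1306239 ≈ 2544.0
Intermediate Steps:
a(l) = 30 (a(l) = -15 + 5*9 = -15 + 45 = 30)
q = -28 (q = 4*(-7) = -28)
o(y, A) = 5/8 - 19/y (o(y, A) = -19/y + 30/48 = -19/y + 30*(1/48) = -19/y + 5/8 = 5/8 - 19/y)
j = -56/1306239 (j = 1/(((5/8 - 19/(-28)) - 22276) - 1051) = 1/(((5/8 - 19*(-1/28)) - 22276) - 1051) = 1/(((5/8 + 19/28) - 22276) - 1051) = 1/((73/56 - 22276) - 1051) = 1/(-1247383/56 - 1051) = 1/(-1306239/56) = -56/1306239 ≈ -4.2871e-5)
2544 + j = 2544 - 56/1306239 = 3323071960/1306239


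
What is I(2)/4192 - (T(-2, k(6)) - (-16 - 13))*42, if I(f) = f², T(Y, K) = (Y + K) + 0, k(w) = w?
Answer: -1452527/1048 ≈ -1386.0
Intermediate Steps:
T(Y, K) = K + Y (T(Y, K) = (K + Y) + 0 = K + Y)
I(2)/4192 - (T(-2, k(6)) - (-16 - 13))*42 = 2²/4192 - ((6 - 2) - (-16 - 13))*42 = 4*(1/4192) - (4 - 1*(-29))*42 = 1/1048 - (4 + 29)*42 = 1/1048 - 33*42 = 1/1048 - 1*1386 = 1/1048 - 1386 = -1452527/1048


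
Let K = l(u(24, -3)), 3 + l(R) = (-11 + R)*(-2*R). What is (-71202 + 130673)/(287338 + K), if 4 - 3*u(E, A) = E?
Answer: 535239/2583895 ≈ 0.20714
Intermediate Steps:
u(E, A) = 4/3 - E/3
l(R) = -3 - 2*R*(-11 + R) (l(R) = -3 + (-11 + R)*(-2*R) = -3 - 2*R*(-11 + R))
K = -2147/9 (K = -3 - 2*(4/3 - ⅓*24)² + 22*(4/3 - ⅓*24) = -3 - 2*(4/3 - 8)² + 22*(4/3 - 8) = -3 - 2*(-20/3)² + 22*(-20/3) = -3 - 2*400/9 - 440/3 = -3 - 800/9 - 440/3 = -2147/9 ≈ -238.56)
(-71202 + 130673)/(287338 + K) = (-71202 + 130673)/(287338 - 2147/9) = 59471/(2583895/9) = 59471*(9/2583895) = 535239/2583895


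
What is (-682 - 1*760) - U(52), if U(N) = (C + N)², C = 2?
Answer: -4358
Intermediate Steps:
U(N) = (2 + N)²
(-682 - 1*760) - U(52) = (-682 - 1*760) - (2 + 52)² = (-682 - 760) - 1*54² = -1442 - 1*2916 = -1442 - 2916 = -4358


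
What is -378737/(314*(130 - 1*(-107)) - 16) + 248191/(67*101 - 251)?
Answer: 7999028245/242401716 ≈ 32.999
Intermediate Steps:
-378737/(314*(130 - 1*(-107)) - 16) + 248191/(67*101 - 251) = -378737/(314*(130 + 107) - 16) + 248191/(6767 - 251) = -378737/(314*237 - 16) + 248191/6516 = -378737/(74418 - 16) + 248191*(1/6516) = -378737/74402 + 248191/6516 = 7999028245/242401716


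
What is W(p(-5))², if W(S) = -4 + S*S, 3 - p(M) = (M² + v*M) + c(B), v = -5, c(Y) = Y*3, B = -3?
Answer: 2073600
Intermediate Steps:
c(Y) = 3*Y
p(M) = 12 - M² + 5*M (p(M) = 3 - ((M² - 5*M) + 3*(-3)) = 3 - ((M² - 5*M) - 9) = 3 - (-9 + M² - 5*M) = 3 + (9 - M² + 5*M) = 12 - M² + 5*M)
W(S) = -4 + S²
W(p(-5))² = (-4 + (12 - 1*(-5)² + 5*(-5))²)² = (-4 + (12 - 1*25 - 25)²)² = (-4 + (12 - 25 - 25)²)² = (-4 + (-38)²)² = (-4 + 1444)² = 1440² = 2073600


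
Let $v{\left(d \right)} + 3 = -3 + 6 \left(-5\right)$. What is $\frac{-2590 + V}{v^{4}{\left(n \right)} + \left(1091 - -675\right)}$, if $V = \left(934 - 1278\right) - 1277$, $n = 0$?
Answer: $- \frac{4211}{1681382} \approx -0.0025045$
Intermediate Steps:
$V = -1621$ ($V = -344 - 1277 = -1621$)
$v{\left(d \right)} = -36$ ($v{\left(d \right)} = -3 + \left(-3 + 6 \left(-5\right)\right) = -3 - 33 = -36$)
$\frac{-2590 + V}{v^{4}{\left(n \right)} + \left(1091 - -675\right)} = \frac{-2590 - 1621}{\left(-36\right)^{4} + \left(1091 - -675\right)} = - \frac{4211}{1679616 + \left(1091 + 675\right)} = - \frac{4211}{1679616 + 1766} = - \frac{4211}{1681382}$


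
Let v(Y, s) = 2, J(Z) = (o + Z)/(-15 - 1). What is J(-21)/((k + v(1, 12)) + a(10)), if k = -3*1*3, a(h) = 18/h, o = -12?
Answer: -165/416 ≈ -0.39663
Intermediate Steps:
J(Z) = ¾ - Z/16 (J(Z) = (-12 + Z)/(-15 - 1) = (-12 + Z)/(-16) = (-12 + Z)*(-1/16) = ¾ - Z/16)
k = -9 (k = -3*3 = -9)
J(-21)/((k + v(1, 12)) + a(10)) = (¾ - 1/16*(-21))/((-9 + 2) + 18/10) = (¾ + 21/16)/(-7 + 18*(⅒)) = 33/(16*(-7 + 9/5)) = 33/(16*(-26/5)) = (33/16)*(-5/26) = -165/416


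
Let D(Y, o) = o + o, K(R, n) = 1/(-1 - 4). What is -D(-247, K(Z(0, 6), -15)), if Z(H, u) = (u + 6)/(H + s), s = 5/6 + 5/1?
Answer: 2/5 ≈ 0.40000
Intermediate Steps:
s = 35/6 (s = 5*(1/6) + 5*1 = 5/6 + 5 = 35/6 ≈ 5.8333)
Z(H, u) = (6 + u)/(35/6 + H) (Z(H, u) = (u + 6)/(H + 35/6) = (6 + u)/(35/6 + H))
K(R, n) = -1/5 (K(R, n) = 1/(-5) = -1/5)
D(Y, o) = 2*o
-D(-247, K(Z(0, 6), -15)) = -2*(-1)/5 = -1*(-2/5) = 2/5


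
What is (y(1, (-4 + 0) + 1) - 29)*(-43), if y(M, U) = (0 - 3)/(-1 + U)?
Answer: 4859/4 ≈ 1214.8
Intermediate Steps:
y(M, U) = -3/(-1 + U)
(y(1, (-4 + 0) + 1) - 29)*(-43) = (-3/(-1 + ((-4 + 0) + 1)) - 29)*(-43) = (-3/(-1 + (-4 + 1)) - 29)*(-43) = (-3/(-1 - 3) - 29)*(-43) = (-3/(-4) - 29)*(-43) = (-3*(-1/4) - 29)*(-43) = (3/4 - 29)*(-43) = -113/4*(-43) = 4859/4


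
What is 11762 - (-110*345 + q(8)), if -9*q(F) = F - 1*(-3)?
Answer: 447419/9 ≈ 49713.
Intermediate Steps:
q(F) = -⅓ - F/9 (q(F) = -(F - 1*(-3))/9 = -(F + 3)/9 = -(3 + F)/9 = -⅓ - F/9)
11762 - (-110*345 + q(8)) = 11762 - (-110*345 + (-⅓ - ⅑*8)) = 11762 - (-37950 + (-⅓ - 8/9)) = 11762 - (-37950 - 11/9) = 11762 - 1*(-341561/9) = 11762 + 341561/9 = 447419/9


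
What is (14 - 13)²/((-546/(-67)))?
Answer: 67/546 ≈ 0.12271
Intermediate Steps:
(14 - 13)²/((-546/(-67))) = 1²/((-546*(-1/67))) = 1/(546/67) = 1*(67/546) = 67/546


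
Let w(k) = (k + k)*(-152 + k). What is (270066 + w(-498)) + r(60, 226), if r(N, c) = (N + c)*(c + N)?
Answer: 999262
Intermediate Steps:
w(k) = 2*k*(-152 + k) (w(k) = (2*k)*(-152 + k) = 2*k*(-152 + k))
r(N, c) = (N + c)² (r(N, c) = (N + c)*(N + c) = (N + c)²)
(270066 + w(-498)) + r(60, 226) = (270066 + 2*(-498)*(-152 - 498)) + (60 + 226)² = (270066 + 2*(-498)*(-650)) + 286² = (270066 + 647400) + 81796 = 917466 + 81796 = 999262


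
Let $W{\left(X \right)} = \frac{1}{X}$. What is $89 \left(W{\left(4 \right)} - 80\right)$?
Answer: $- \frac{28391}{4} \approx -7097.8$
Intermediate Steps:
$89 \left(W{\left(4 \right)} - 80\right) = 89 \left(\frac{1}{4} - 80\right) = 89 \left(- \frac{319}{4}\right) = - \frac{28391}{4}$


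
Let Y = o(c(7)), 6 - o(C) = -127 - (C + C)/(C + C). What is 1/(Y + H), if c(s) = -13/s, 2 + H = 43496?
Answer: 1/43628 ≈ 2.2921e-5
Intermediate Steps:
H = 43494 (H = -2 + 43496 = 43494)
o(C) = 134 (o(C) = 6 - (-127 - (C + C)/(C + C)) = 6 - (-127 - 2*C/(2*C)) = 6 - (-127 - 2*C*1/(2*C)) = 6 - (-127 - 1*1) = 6 - (-127 - 1) = 6 - 1*(-128) = 6 + 128 = 134)
Y = 134
1/(Y + H) = 1/(134 + 43494) = 1/43628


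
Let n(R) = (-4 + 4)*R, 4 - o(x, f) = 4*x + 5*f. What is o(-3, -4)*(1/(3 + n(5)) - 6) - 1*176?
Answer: -380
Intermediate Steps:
o(x, f) = 4 - 5*f - 4*x (o(x, f) = 4 - (4*x + 5*f) = 4 + (-5*f - 4*x) = 4 - 5*f - 4*x)
n(R) = 0 (n(R) = 0*R = 0)
o(-3, -4)*(1/(3 + n(5)) - 6) - 1*176 = (4 - 5*(-4) - 4*(-3))*(1/(3 + 0) - 6) - 1*176 = (4 + 20 + 12)*(1/3 - 6) - 176 = 36*(1/3 - 6) - 176 = 36*(-17/3) - 176 = -204 - 176 = -380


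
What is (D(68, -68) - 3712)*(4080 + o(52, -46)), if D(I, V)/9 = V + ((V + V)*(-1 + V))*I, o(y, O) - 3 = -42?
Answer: 23190022044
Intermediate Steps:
o(y, O) = -39 (o(y, O) = 3 - 42 = -39)
D(I, V) = 9*V + 18*I*V*(-1 + V) (D(I, V) = 9*(V + ((V + V)*(-1 + V))*I) = 9*(V + ((2*V)*(-1 + V))*I) = 9*(V + (2*V*(-1 + V))*I) = 9*(V + 2*I*V*(-1 + V)) = 9*V + 18*I*V*(-1 + V))
(D(68, -68) - 3712)*(4080 + o(52, -46)) = (9*(-68)*(1 - 2*68 + 2*68*(-68)) - 3712)*(4080 - 39) = (9*(-68)*(1 - 136 - 9248) - 3712)*4041 = (9*(-68)*(-9383) - 3712)*4041 = (5742396 - 3712)*4041 = 5738684*4041 = 23190022044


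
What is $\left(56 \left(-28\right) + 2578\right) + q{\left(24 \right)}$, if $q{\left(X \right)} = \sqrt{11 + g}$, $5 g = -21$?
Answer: $1010 + \frac{\sqrt{170}}{5} \approx 1012.6$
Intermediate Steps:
$g = - \frac{21}{5}$ ($g = \frac{1}{5} \left(-21\right) = - \frac{21}{5} \approx -4.2$)
$q{\left(X \right)} = \frac{\sqrt{170}}{5}$ ($q{\left(X \right)} = \sqrt{11 - \frac{21}{5}} = \sqrt{\frac{34}{5}} = \frac{\sqrt{170}}{5}$)
$\left(56 \left(-28\right) + 2578\right) + q{\left(24 \right)} = \left(56 \left(-28\right) + 2578\right) + \frac{\sqrt{170}}{5} = \left(-1568 + 2578\right) + \frac{\sqrt{170}}{5} = 1010 + \frac{\sqrt{170}}{5}$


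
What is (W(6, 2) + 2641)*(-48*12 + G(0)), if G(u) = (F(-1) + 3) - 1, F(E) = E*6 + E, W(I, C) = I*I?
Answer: -1555337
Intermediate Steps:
W(I, C) = I**2
F(E) = 7*E (F(E) = 6*E + E = 7*E)
G(u) = -5 (G(u) = (7*(-1) + 3) - 1 = (-7 + 3) - 1 = -4 - 1 = -5)
(W(6, 2) + 2641)*(-48*12 + G(0)) = (6**2 + 2641)*(-48*12 - 5) = (36 + 2641)*(-576 - 5) = 2677*(-581) = -1555337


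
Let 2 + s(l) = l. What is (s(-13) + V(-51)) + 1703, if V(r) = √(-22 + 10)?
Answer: 1688 + 2*I*√3 ≈ 1688.0 + 3.4641*I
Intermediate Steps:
s(l) = -2 + l
V(r) = 2*I*√3 (V(r) = √(-12) = 2*I*√3)
(s(-13) + V(-51)) + 1703 = ((-2 - 13) + 2*I*√3) + 1703 = (-15 + 2*I*√3) + 1703 = 1688 + 2*I*√3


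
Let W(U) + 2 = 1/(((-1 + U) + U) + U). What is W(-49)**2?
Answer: 88209/21904 ≈ 4.0271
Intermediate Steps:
W(U) = -2 + 1/(-1 + 3*U) (W(U) = -2 + 1/(((-1 + U) + U) + U) = -2 + 1/((-1 + 2*U) + U) = -2 + 1/(-1 + 3*U))
W(-49)**2 = (3*(1 - 2*(-49))/(-1 + 3*(-49)))**2 = (3*(1 + 98)/(-1 - 147))**2 = (3*99/(-148))**2 = (3*(-1/148)*99)**2 = (-297/148)**2 = 88209/21904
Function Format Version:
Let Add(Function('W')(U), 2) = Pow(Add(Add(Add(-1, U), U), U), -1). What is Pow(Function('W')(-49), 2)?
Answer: Rational(88209, 21904) ≈ 4.0271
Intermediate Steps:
Function('W')(U) = Add(-2, Pow(Add(-1, Mul(3, U)), -1)) (Function('W')(U) = Add(-2, Pow(Add(Add(Add(-1, U), U), U), -1)) = Add(-2, Pow(Add(Add(-1, Mul(2, U)), U), -1)) = Add(-2, Pow(Add(-1, Mul(3, U)), -1)))
Pow(Function('W')(-49), 2) = Pow(Mul(3, Pow(Add(-1, Mul(3, -49)), -1), Add(1, Mul(-2, -49))), 2) = Pow(Mul(3, Pow(Add(-1, -147), -1), Add(1, 98)), 2) = Pow(Mul(3, Pow(-148, -1), 99), 2) = Pow(Mul(3, Rational(-1, 148), 99), 2) = Pow(Rational(-297, 148), 2) = Rational(88209, 21904)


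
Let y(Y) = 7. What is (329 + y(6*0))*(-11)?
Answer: -3696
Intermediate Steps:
(329 + y(6*0))*(-11) = (329 + 7)*(-11) = 336*(-11) = -3696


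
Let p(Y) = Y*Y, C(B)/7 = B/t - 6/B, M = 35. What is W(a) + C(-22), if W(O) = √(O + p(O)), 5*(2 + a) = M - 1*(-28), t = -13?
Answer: 1967/143 + √3074/5 ≈ 24.844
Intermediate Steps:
C(B) = -42/B - 7*B/13 (C(B) = 7*(B/(-13) - 6/B) = 7*(B*(-1/13) - 6/B) = 7*(-B/13 - 6/B) = 7*(-6/B - B/13) = -42/B - 7*B/13)
a = 53/5 (a = -2 + (35 - 1*(-28))/5 = -2 + (35 + 28)/5 = -2 + (⅕)*63 = -2 + 63/5 = 53/5 ≈ 10.600)
p(Y) = Y²
W(O) = √(O + O²)
W(a) + C(-22) = √(53*(1 + 53/5)/5) + (-42/(-22) - 7/13*(-22)) = √((53/5)*(58/5)) + (-42*(-1/22) + 154/13) = √(3074/25) + (21/11 + 154/13) = √3074/5 + 1967/143 = 1967/143 + √3074/5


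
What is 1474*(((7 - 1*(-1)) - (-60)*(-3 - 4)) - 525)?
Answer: -1381138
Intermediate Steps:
1474*(((7 - 1*(-1)) - (-60)*(-3 - 4)) - 525) = 1474*(((7 + 1) - (-60)*(-7)) - 525) = 1474*((8 - 15*28) - 525) = 1474*((8 - 420) - 525) = 1474*(-412 - 525) = 1474*(-937) = -1381138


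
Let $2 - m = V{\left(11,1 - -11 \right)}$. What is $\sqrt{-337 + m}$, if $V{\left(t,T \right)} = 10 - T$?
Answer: $3 i \sqrt{37} \approx 18.248 i$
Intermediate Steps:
$m = 4$ ($m = 2 - \left(10 - \left(1 - -11\right)\right) = 2 - \left(10 - \left(1 + 11\right)\right) = 2 - \left(10 - 12\right) = 2 - -2 = 2 + 2 = 4$)
$\sqrt{-337 + m} = \sqrt{-337 + 4} = \sqrt{-333} = 3 i \sqrt{37}$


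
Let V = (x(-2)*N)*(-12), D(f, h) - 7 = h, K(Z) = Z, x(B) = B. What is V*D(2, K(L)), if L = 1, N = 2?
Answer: 384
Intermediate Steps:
D(f, h) = 7 + h
V = 48 (V = -2*2*(-12) = -4*(-12) = 48)
V*D(2, K(L)) = 48*(7 + 1) = 48*8 = 384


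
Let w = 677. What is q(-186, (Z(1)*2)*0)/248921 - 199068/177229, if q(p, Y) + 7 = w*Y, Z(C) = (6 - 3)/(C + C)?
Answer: -49553446231/44116019909 ≈ -1.1233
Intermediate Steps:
Z(C) = 3/(2*C) (Z(C) = 3/((2*C)) = 3*(1/(2*C)) = 3/(2*C))
q(p, Y) = -7 + 677*Y
q(-186, (Z(1)*2)*0)/248921 - 199068/177229 = (-7 + 677*((((3/2)/1)*2)*0))/248921 - 199068/177229 = (-7 + 677*((((3/2)*1)*2)*0))*(1/248921) - 199068*1/177229 = (-7 + 677*(((3/2)*2)*0))*(1/248921) - 199068/177229 = (-7 + 677*(3*0))*(1/248921) - 199068/177229 = (-7 + 677*0)*(1/248921) - 199068/177229 = (-7 + 0)*(1/248921) - 199068/177229 = -7*1/248921 - 199068/177229 = -7/248921 - 199068/177229 = -49553446231/44116019909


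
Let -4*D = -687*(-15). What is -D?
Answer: 10305/4 ≈ 2576.3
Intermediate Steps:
D = -10305/4 (D = -(-687)*(-15)/4 = -1/4*10305 = -10305/4 ≈ -2576.3)
-D = -1*(-10305/4) = 10305/4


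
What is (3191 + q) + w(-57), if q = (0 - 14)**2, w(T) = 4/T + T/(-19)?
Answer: 193226/57 ≈ 3389.9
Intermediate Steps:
w(T) = 4/T - T/19 (w(T) = 4/T + T*(-1/19) = 4/T - T/19)
q = 196 (q = (-14)**2 = 196)
(3191 + q) + w(-57) = (3191 + 196) + (4/(-57) - 1/19*(-57)) = 3387 + (4*(-1/57) + 3) = 3387 + (-4/57 + 3) = 3387 + 167/57 = 193226/57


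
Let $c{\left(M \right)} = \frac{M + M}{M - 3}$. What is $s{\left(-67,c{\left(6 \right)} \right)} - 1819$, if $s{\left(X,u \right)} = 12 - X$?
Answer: $-1740$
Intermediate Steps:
$c{\left(M \right)} = \frac{2 M}{-3 + M}$
$s{\left(-67,c{\left(6 \right)} \right)} - 1819 = \left(12 - -67\right) - 1819 = \left(12 + 67\right) - 1819 = 79 - 1819 = -1740$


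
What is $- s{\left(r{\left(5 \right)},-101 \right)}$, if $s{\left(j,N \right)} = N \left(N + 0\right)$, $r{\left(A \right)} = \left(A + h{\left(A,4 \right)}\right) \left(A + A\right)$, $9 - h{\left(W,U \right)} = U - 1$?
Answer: $-10201$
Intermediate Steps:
$h{\left(W,U \right)} = 10 - U$ ($h{\left(W,U \right)} = 9 - \left(U - 1\right) = 9 - \left(-1 + U\right) = 10 - U$)
$r{\left(A \right)} = 2 A \left(6 + A\right)$ ($r{\left(A \right)} = \left(A + \left(10 - 4\right)\right) \left(A + A\right) = \left(A + \left(10 - 4\right)\right) 2 A = \left(A + 6\right) 2 A = \left(6 + A\right) 2 A = 2 A \left(6 + A\right)$)
$s{\left(j,N \right)} = N^{2}$ ($s{\left(j,N \right)} = N N = N^{2}$)
$- s{\left(r{\left(5 \right)},-101 \right)} = - \left(-101\right)^{2} = \left(-1\right) 10201 = -10201$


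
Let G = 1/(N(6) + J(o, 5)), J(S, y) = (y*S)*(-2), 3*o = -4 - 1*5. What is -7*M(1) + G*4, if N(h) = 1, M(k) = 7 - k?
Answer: -1298/31 ≈ -41.871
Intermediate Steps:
o = -3 (o = (-4 - 1*5)/3 = (-4 - 5)/3 = (⅓)*(-9) = -3)
J(S, y) = -2*S*y (J(S, y) = (S*y)*(-2) = -2*S*y)
G = 1/31 (G = 1/(1 - 2*(-3)*5) = 1/(1 + 30) = 1/31 ≈ 0.032258)
-7*M(1) + G*4 = -7*(7 - 1*1) + (1/31)*4 = -7*(7 - 1) + 4/31 = -7*6 + 4/31 = -42 + 4/31 = -1298/31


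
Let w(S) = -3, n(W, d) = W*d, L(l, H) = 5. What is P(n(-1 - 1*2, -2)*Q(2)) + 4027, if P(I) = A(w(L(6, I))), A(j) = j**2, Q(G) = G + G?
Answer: 4036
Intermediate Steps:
Q(G) = 2*G
P(I) = 9 (P(I) = (-3)**2 = 9)
P(n(-1 - 1*2, -2)*Q(2)) + 4027 = 9 + 4027 = 4036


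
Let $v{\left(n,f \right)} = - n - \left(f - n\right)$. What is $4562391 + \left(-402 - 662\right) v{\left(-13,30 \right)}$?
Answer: $4594311$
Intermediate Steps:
$v{\left(n,f \right)} = - f$
$4562391 + \left(-402 - 662\right) v{\left(-13,30 \right)} = 4562391 + \left(-402 - 662\right) \left(\left(-1\right) 30\right) = 4562391 - -31920 = 4562391 + 31920 = 4594311$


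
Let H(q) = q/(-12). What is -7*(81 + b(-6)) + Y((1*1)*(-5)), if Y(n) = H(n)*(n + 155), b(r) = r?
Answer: -925/2 ≈ -462.50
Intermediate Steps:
H(q) = -q/12 (H(q) = q*(-1/12) = -q/12)
Y(n) = -n*(155 + n)/12 (Y(n) = (-n/12)*(n + 155) = (-n/12)*(155 + n) = -n*(155 + n)/12)
-7*(81 + b(-6)) + Y((1*1)*(-5)) = -7*(81 - 6) - (1*1)*(-5)*(155 + (1*1)*(-5))/12 = -7*75 - 1*(-5)*(155 + 1*(-5))/12 = -525 - 1/12*(-5)*(155 - 5) = -525 - 1/12*(-5)*150 = -525 + 125/2 = -925/2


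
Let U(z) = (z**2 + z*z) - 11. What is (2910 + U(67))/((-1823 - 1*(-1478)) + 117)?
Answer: -3959/76 ≈ -52.092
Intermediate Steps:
U(z) = -11 + 2*z**2 (U(z) = (z**2 + z**2) - 11 = 2*z**2 - 11 = -11 + 2*z**2)
(2910 + U(67))/((-1823 - 1*(-1478)) + 117) = (2910 + (-11 + 2*67**2))/((-1823 - 1*(-1478)) + 117) = (2910 + (-11 + 2*4489))/((-1823 + 1478) + 117) = (2910 + (-11 + 8978))/(-345 + 117) = (2910 + 8967)/(-228) = 11877*(-1/228) = -3959/76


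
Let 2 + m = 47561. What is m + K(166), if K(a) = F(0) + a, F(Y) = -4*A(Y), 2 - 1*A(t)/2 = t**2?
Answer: 47709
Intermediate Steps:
m = 47559 (m = -2 + 47561 = 47559)
A(t) = 4 - 2*t**2
F(Y) = -16 + 8*Y**2 (F(Y) = -4*(4 - 2*Y**2) = -16 + 8*Y**2)
K(a) = -16 + a (K(a) = (-16 + 8*0**2) + a = (-16 + 8*0) + a = (-16 + 0) + a = -16 + a)
m + K(166) = 47559 + (-16 + 166) = 47559 + 150 = 47709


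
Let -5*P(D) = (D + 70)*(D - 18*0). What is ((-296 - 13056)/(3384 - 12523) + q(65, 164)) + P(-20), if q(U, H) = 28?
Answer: 2097044/9139 ≈ 229.46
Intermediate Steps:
P(D) = -D*(70 + D)/5 (P(D) = -(D + 70)*(D - 18*0)/5 = -(70 + D)*(D + 0)/5 = -(70 + D)*D/5 = -D*(70 + D)/5)
((-296 - 13056)/(3384 - 12523) + q(65, 164)) + P(-20) = ((-296 - 13056)/(3384 - 12523) + 28) - ⅕*(-20)*(70 - 20) = (-13352/(-9139) + 28) - ⅕*(-20)*50 = (-13352*(-1/9139) + 28) + 200 = (13352/9139 + 28) + 200 = 269244/9139 + 200 = 2097044/9139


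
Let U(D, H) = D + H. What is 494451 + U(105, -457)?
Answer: 494099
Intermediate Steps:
494451 + U(105, -457) = 494451 + (105 - 457) = 494451 - 352 = 494099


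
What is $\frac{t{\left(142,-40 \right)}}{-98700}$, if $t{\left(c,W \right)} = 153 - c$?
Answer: $- \frac{11}{98700} \approx -0.00011145$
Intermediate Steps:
$\frac{t{\left(142,-40 \right)}}{-98700} = \frac{153 - 142}{-98700} = \left(153 - 142\right) \left(- \frac{1}{98700}\right) = 11 \left(- \frac{1}{98700}\right) = - \frac{11}{98700}$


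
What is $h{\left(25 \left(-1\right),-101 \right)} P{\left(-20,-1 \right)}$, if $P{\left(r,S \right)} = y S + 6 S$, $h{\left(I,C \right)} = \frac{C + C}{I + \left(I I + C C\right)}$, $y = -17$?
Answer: $- \frac{2222}{10801} \approx -0.20572$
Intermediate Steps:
$h{\left(I,C \right)} = \frac{2 C}{I + C^{2} + I^{2}}$ ($h{\left(I,C \right)} = \frac{2 C}{I + \left(I^{2} + C^{2}\right)} = \frac{2 C}{I + \left(C^{2} + I^{2}\right)} = \frac{2 C}{I + C^{2} + I^{2}}$)
$P{\left(r,S \right)} = - 11 S$ ($P{\left(r,S \right)} = - 17 S + 6 S = - 11 S$)
$h{\left(25 \left(-1\right),-101 \right)} P{\left(-20,-1 \right)} = 2 \left(-101\right) \frac{1}{25 \left(-1\right) + \left(-101\right)^{2} + \left(25 \left(-1\right)\right)^{2}} \left(\left(-11\right) \left(-1\right)\right) = 2 \left(-101\right) \frac{1}{-25 + 10201 + \left(-25\right)^{2}} \cdot 11 = 2 \left(-101\right) \frac{1}{-25 + 10201 + 625} \cdot 11 = 2 \left(-101\right) \frac{1}{10801} \cdot 11 = \left(- \frac{202}{10801}\right) 11 = - \frac{2222}{10801}$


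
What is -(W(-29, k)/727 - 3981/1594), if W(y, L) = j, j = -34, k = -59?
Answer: 2948383/1158838 ≈ 2.5443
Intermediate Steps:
W(y, L) = -34
-(W(-29, k)/727 - 3981/1594) = -(-34/727 - 3981/1594) = -1*(-2948383/1158838) = 2948383/1158838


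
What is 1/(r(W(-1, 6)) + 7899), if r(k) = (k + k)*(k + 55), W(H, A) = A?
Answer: 1/8631 ≈ 0.00011586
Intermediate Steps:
r(k) = 2*k*(55 + k) (r(k) = (2*k)*(55 + k) = 2*k*(55 + k))
1/(r(W(-1, 6)) + 7899) = 1/(2*6*(55 + 6) + 7899) = 1/(2*6*61 + 7899) = 1/(732 + 7899) = 1/8631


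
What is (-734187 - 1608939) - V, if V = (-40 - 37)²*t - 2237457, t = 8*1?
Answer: -153101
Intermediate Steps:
t = 8
V = -2190025 (V = (-40 - 37)²*8 - 2237457 = (-77)²*8 - 2237457 = 5929*8 - 2237457 = 47432 - 2237457 = -2190025)
(-734187 - 1608939) - V = (-734187 - 1608939) - 1*(-2190025) = -2343126 + 2190025 = -153101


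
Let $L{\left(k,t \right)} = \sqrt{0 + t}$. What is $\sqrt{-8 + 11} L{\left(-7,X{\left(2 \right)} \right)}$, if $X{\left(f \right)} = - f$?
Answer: $i \sqrt{6} \approx 2.4495 i$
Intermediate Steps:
$L{\left(k,t \right)} = \sqrt{t}$
$\sqrt{-8 + 11} L{\left(-7,X{\left(2 \right)} \right)} = \sqrt{-8 + 11} \sqrt{\left(-1\right) 2} = \sqrt{3} \sqrt{-2} = \sqrt{3} i \sqrt{2} = i \sqrt{6}$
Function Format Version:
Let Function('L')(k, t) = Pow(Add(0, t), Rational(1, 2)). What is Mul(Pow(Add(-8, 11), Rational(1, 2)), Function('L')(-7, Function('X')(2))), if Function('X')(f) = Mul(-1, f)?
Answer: Mul(I, Pow(6, Rational(1, 2))) ≈ Mul(2.4495, I)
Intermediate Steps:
Function('L')(k, t) = Pow(t, Rational(1, 2))
Mul(Pow(Add(-8, 11), Rational(1, 2)), Function('L')(-7, Function('X')(2))) = Mul(Pow(Add(-8, 11), Rational(1, 2)), Pow(Mul(-1, 2), Rational(1, 2))) = Mul(Pow(3, Rational(1, 2)), Pow(-2, Rational(1, 2))) = Mul(Pow(3, Rational(1, 2)), Mul(I, Pow(2, Rational(1, 2)))) = Mul(I, Pow(6, Rational(1, 2)))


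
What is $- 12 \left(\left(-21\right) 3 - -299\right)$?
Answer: $-2832$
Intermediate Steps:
$- 12 \left(\left(-21\right) 3 - -299\right) = - 12 \left(-63 + 299\right) = \left(-12\right) 236 = -2832$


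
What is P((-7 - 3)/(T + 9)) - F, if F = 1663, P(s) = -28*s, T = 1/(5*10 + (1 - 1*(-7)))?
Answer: -853509/523 ≈ -1631.9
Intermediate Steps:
T = 1/58 (T = 1/(50 + (1 + 7)) = 1/(50 + 8) = 1/58 ≈ 0.017241)
P((-7 - 3)/(T + 9)) - F = -28*(-7 - 3)/(1/58 + 9) - 1*1663 = -(-280)/523/58 - 1663 = -(-280)*58/523 - 1663 = -28*(-580/523) - 1663 = 16240/523 - 1663 = -853509/523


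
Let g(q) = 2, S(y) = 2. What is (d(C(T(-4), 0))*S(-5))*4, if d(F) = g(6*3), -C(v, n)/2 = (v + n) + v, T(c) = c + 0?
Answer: 16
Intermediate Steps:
T(c) = c
C(v, n) = -4*v - 2*n (C(v, n) = -2*((v + n) + v) = -2*((n + v) + v) = -2*(n + 2*v) = -4*v - 2*n)
d(F) = 2
(d(C(T(-4), 0))*S(-5))*4 = (2*2)*4 = 4*4 = 16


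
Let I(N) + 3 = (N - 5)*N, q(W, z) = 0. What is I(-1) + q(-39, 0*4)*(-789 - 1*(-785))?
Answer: 3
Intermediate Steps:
I(N) = -3 + N*(-5 + N) (I(N) = -3 + (N - 5)*N = -3 + (-5 + N)*N = -3 + N*(-5 + N))
I(-1) + q(-39, 0*4)*(-789 - 1*(-785)) = (-3 + (-1)**2 - 5*(-1)) + 0*(-789 - 1*(-785)) = (-3 + 1 + 5) + 0*(-789 + 785) = 3 + 0*(-4) = 3 + 0 = 3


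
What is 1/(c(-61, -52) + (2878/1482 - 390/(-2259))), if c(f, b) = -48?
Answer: -185991/8534269 ≈ -0.021793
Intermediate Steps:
1/(c(-61, -52) + (2878/1482 - 390/(-2259))) = 1/(-48 + (2878/1482 - 390/(-2259))) = 1/(-48 + (2878*(1/1482) - 390*(-1/2259))) = 1/(-48 + (1439/741 + 130/753)) = 1/(-48 + 393299/185991) = 1/(-8534269/185991) = -185991/8534269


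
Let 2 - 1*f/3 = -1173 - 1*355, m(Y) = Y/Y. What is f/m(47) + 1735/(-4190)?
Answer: 3846073/838 ≈ 4589.6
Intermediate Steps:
m(Y) = 1
f = 4590 (f = 6 - 3*(-1173 - 1*355) = 6 - 3*(-1173 - 355) = 6 - 3*(-1528) = 6 + 4584 = 4590)
f/m(47) + 1735/(-4190) = 4590/1 + 1735/(-4190) = 4590*1 + 1735*(-1/4190) = 4590 - 347/838 = 3846073/838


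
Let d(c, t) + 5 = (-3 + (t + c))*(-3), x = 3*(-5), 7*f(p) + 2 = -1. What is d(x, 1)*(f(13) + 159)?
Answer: 51060/7 ≈ 7294.3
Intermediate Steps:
f(p) = -3/7 (f(p) = -2/7 + (⅐)*(-1) = -2/7 - ⅐ = -3/7)
x = -15
d(c, t) = 4 - 3*c - 3*t (d(c, t) = -5 + (-3 + (t + c))*(-3) = -5 + (-3 + (c + t))*(-3) = -5 + (-3 + c + t)*(-3) = -5 + (9 - 3*c - 3*t) = 4 - 3*c - 3*t)
d(x, 1)*(f(13) + 159) = (4 - 3*(-15) - 3*1)*(-3/7 + 159) = (4 + 45 - 3)*(1110/7) = 46*(1110/7) = 51060/7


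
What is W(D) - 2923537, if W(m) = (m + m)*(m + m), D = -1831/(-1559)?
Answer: -7105587721053/2430481 ≈ -2.9235e+6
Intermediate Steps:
D = 1831/1559 (D = -1831*(-1/1559) = 1831/1559 ≈ 1.1745)
W(m) = 4*m² (W(m) = (2*m)*(2*m) = 4*m²)
W(D) - 2923537 = 4*(1831/1559)² - 2923537 = 4*(3352561/2430481) - 2923537 = 13410244/2430481 - 2923537 = -7105587721053/2430481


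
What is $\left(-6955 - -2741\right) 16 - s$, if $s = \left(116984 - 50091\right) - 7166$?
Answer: $-127151$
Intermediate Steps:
$s = 59727$ ($s = 66893 - 7166 = 59727$)
$\left(-6955 - -2741\right) 16 - s = \left(-6955 - -2741\right) 16 - 59727 = \left(-6955 + 2741\right) 16 - 59727 = \left(-4214\right) 16 - 59727 = -67424 - 59727 = -127151$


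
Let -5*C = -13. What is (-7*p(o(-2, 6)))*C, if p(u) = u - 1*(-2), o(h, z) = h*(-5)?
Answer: -1092/5 ≈ -218.40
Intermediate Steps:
C = 13/5 (C = -1/5*(-13) = 13/5 ≈ 2.6000)
o(h, z) = -5*h
p(u) = 2 + u (p(u) = u + 2 = 2 + u)
(-7*p(o(-2, 6)))*C = -7*(2 - 5*(-2))*(13/5) = -7*(2 + 10)*(13/5) = -7*12*(13/5) = -84*13/5 = -1092/5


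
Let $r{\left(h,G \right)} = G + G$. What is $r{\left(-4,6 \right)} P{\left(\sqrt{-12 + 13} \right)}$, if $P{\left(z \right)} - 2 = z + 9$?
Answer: $144$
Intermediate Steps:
$r{\left(h,G \right)} = 2 G$
$P{\left(z \right)} = 11 + z$ ($P{\left(z \right)} = 2 + \left(z + 9\right) = 2 + \left(9 + z\right) = 11 + z$)
$r{\left(-4,6 \right)} P{\left(\sqrt{-12 + 13} \right)} = 2 \cdot 6 \left(11 + \sqrt{-12 + 13}\right) = 12 \left(11 + \sqrt{1}\right) = 12 \left(11 + 1\right) = 12 \cdot 12 = 144$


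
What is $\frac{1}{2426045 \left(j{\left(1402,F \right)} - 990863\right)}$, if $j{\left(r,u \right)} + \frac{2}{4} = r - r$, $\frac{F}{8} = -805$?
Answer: $- \frac{2}{4807758879715} \approx -4.1599 \cdot 10^{-13}$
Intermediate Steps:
$F = -6440$ ($F = 8 \left(-805\right) = -6440$)
$j{\left(r,u \right)} = - \frac{1}{2}$ ($j{\left(r,u \right)} = - \frac{1}{2} + \left(r - r\right) = - \frac{1}{2} + 0 = - \frac{1}{2}$)
$\frac{1}{2426045 \left(j{\left(1402,F \right)} - 990863\right)} = \frac{1}{2426045 \left(- \frac{1}{2} - 990863\right)} = \frac{1}{2426045 \left(- \frac{1981727}{2}\right)} = \frac{1}{2426045} \left(- \frac{2}{1981727}\right) = - \frac{2}{4807758879715}$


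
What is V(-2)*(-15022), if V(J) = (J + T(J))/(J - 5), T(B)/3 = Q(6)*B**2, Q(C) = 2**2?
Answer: 98716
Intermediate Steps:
Q(C) = 4
T(B) = 12*B**2 (T(B) = 3*(4*B**2) = 12*B**2)
V(J) = (J + 12*J**2)/(-5 + J) (V(J) = (J + 12*J**2)/(J - 5) = (J + 12*J**2)/(-5 + J))
V(-2)*(-15022) = -2*(1 + 12*(-2))/(-5 - 2)*(-15022) = -2*(1 - 24)/(-7)*(-15022) = -2*(-1/7)*(-23)*(-15022) = -46/7*(-15022) = 98716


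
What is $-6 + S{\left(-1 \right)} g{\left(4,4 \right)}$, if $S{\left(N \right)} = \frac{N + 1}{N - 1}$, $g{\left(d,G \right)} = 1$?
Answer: $-6$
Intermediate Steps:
$S{\left(N \right)} = \frac{1 + N}{-1 + N}$
$-6 + S{\left(-1 \right)} g{\left(4,4 \right)} = -6 + \frac{1 - 1}{-1 - 1} \cdot 1 = -6 + \frac{1}{-2} \cdot 0 \cdot 1 = -6 + \left(- \frac{1}{2}\right) 0 \cdot 1 = -6 + 0 \cdot 1 = -6 + 0 = -6$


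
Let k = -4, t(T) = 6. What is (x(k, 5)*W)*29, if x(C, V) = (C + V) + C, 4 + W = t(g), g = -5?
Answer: -174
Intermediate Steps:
W = 2 (W = -4 + 6 = 2)
x(C, V) = V + 2*C
(x(k, 5)*W)*29 = ((5 + 2*(-4))*2)*29 = ((5 - 8)*2)*29 = -3*2*29 = -6*29 = -174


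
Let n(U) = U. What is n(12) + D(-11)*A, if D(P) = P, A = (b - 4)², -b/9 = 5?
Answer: -26399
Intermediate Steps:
b = -45 (b = -9*5 = -45)
A = 2401 (A = (-45 - 4)² = (-49)² = 2401)
n(12) + D(-11)*A = 12 - 11*2401 = 12 - 26411 = -26399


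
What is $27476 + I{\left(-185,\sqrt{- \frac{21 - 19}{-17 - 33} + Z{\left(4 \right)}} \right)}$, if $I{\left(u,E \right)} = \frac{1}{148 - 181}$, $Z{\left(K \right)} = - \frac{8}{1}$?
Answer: $\frac{906707}{33} \approx 27476.0$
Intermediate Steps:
$Z{\left(K \right)} = -8$ ($Z{\left(K \right)} = \left(-8\right) 1 = -8$)
$I{\left(u,E \right)} = - \frac{1}{33}$ ($I{\left(u,E \right)} = \frac{1}{-33} = - \frac{1}{33}$)
$27476 + I{\left(-185,\sqrt{- \frac{21 - 19}{-17 - 33} + Z{\left(4 \right)}} \right)} = 27476 - \frac{1}{33} = \frac{906707}{33}$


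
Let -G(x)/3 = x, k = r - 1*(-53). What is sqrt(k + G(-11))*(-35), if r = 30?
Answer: -70*sqrt(29) ≈ -376.96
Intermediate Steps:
k = 83 (k = 30 - 1*(-53) = 30 + 53 = 83)
G(x) = -3*x
sqrt(k + G(-11))*(-35) = sqrt(83 - 3*(-11))*(-35) = sqrt(83 + 33)*(-35) = sqrt(116)*(-35) = (2*sqrt(29))*(-35) = -70*sqrt(29)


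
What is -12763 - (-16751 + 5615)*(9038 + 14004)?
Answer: 256582949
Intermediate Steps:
-12763 - (-16751 + 5615)*(9038 + 14004) = -12763 - (-11136)*23042 = -12763 - 1*(-256595712) = -12763 + 256595712 = 256582949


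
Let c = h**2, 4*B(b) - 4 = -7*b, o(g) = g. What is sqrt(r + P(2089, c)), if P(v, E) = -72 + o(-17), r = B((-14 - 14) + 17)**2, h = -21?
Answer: sqrt(5137)/4 ≈ 17.918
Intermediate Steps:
B(b) = 1 - 7*b/4 (B(b) = 1 + (-7*b)/4 = 1 - 7*b/4)
c = 441 (c = (-21)**2 = 441)
r = 6561/16 (r = (1 - 7*((-14 - 14) + 17)/4)**2 = (1 - 7*(-28 + 17)/4)**2 = (1 - 7/4*(-11))**2 = (1 + 77/4)**2 = (81/4)**2 = 6561/16 ≈ 410.06)
P(v, E) = -89 (P(v, E) = -72 - 17 = -89)
sqrt(r + P(2089, c)) = sqrt(6561/16 - 89) = sqrt(5137/16) = sqrt(5137)/4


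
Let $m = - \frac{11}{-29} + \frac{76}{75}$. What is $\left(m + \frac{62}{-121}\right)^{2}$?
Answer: $\frac{53665892281}{69261080625} \approx 0.77483$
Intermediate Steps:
$m = \frac{3029}{2175}$ ($m = \left(-11\right) \left(- \frac{1}{29}\right) + 76 \cdot \frac{1}{75} = \frac{11}{29} + \frac{76}{75} = \frac{3029}{2175} \approx 1.3926$)
$\left(m + \frac{62}{-121}\right)^{2} = \left(\frac{3029}{2175} + \frac{62}{-121}\right)^{2} = \left(\frac{3029}{2175} + 62 \left(- \frac{1}{121}\right)\right)^{2} = \left(\frac{3029}{2175} - \frac{62}{121}\right)^{2} = \left(\frac{231659}{263175}\right)^{2} = \frac{53665892281}{69261080625}$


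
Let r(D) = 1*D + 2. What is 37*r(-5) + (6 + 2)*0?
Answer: -111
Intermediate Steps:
r(D) = 2 + D (r(D) = D + 2 = 2 + D)
37*r(-5) + (6 + 2)*0 = 37*(2 - 5) + (6 + 2)*0 = 37*(-3) + 8*0 = -111 + 0 = -111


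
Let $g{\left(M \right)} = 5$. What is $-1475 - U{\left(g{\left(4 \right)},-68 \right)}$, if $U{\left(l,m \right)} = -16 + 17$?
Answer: $-1476$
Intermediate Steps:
$U{\left(l,m \right)} = 1$
$-1475 - U{\left(g{\left(4 \right)},-68 \right)} = -1475 - 1 = -1476$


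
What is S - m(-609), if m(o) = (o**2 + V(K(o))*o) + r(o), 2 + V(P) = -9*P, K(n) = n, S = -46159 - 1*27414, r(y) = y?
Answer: 2892866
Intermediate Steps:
S = -73573 (S = -46159 - 27414 = -73573)
V(P) = -2 - 9*P
m(o) = o + o**2 + o*(-2 - 9*o) (m(o) = (o**2 + (-2 - 9*o)*o) + o = (o**2 + o*(-2 - 9*o)) + o = o + o**2 + o*(-2 - 9*o))
S - m(-609) = -73573 - (-609)*(-1 - 8*(-609)) = -73573 - (-609)*(-1 + 4872) = -73573 - (-609)*4871 = -73573 - 1*(-2966439) = -73573 + 2966439 = 2892866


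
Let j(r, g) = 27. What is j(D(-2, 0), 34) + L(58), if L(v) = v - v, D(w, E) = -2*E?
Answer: 27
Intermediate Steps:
L(v) = 0
j(D(-2, 0), 34) + L(58) = 27 + 0 = 27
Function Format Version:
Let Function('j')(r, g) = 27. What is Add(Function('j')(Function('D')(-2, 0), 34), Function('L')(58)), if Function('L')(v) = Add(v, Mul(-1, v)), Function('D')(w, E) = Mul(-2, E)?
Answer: 27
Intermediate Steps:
Function('L')(v) = 0
Add(Function('j')(Function('D')(-2, 0), 34), Function('L')(58)) = Add(27, 0) = 27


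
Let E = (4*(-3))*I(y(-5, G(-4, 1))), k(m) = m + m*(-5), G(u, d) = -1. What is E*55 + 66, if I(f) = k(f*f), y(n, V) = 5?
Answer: 66066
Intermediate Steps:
k(m) = -4*m (k(m) = m - 5*m = -4*m)
I(f) = -4*f**2 (I(f) = -4*f*f = -4*f**2)
E = 1200 (E = (4*(-3))*(-4*5**2) = -(-48)*25 = -12*(-100) = 1200)
E*55 + 66 = 1200*55 + 66 = 66000 + 66 = 66066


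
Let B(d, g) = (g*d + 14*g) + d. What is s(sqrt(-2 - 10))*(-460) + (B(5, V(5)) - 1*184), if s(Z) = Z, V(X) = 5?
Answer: -84 - 920*I*sqrt(3) ≈ -84.0 - 1593.5*I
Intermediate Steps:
B(d, g) = d + 14*g + d*g (B(d, g) = (d*g + 14*g) + d = (14*g + d*g) + d = d + 14*g + d*g)
s(sqrt(-2 - 10))*(-460) + (B(5, V(5)) - 1*184) = sqrt(-2 - 10)*(-460) + ((5 + 14*5 + 5*5) - 1*184) = sqrt(-12)*(-460) + ((5 + 70 + 25) - 184) = (2*I*sqrt(3))*(-460) + (100 - 184) = -920*I*sqrt(3) - 84 = -84 - 920*I*sqrt(3)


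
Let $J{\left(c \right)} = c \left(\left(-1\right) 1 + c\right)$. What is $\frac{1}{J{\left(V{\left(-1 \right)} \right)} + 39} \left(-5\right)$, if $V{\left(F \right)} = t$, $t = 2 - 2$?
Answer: $- \frac{5}{39} \approx -0.12821$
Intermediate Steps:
$t = 0$ ($t = 2 - 2 = 0$)
$V{\left(F \right)} = 0$
$J{\left(c \right)} = c \left(-1 + c\right)$
$\frac{1}{J{\left(V{\left(-1 \right)} \right)} + 39} \left(-5\right) = \frac{1}{0 \left(-1 + 0\right) + 39} \left(-5\right) = \frac{1}{0 \left(-1\right) + 39} \left(-5\right) = \frac{1}{0 + 39} \left(-5\right) = \frac{1}{39} \left(-5\right) = - \frac{5}{39}$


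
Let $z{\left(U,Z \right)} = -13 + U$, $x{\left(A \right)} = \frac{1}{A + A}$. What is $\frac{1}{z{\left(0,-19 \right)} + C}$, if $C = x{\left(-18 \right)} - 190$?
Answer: $- \frac{36}{7309} \approx -0.0049254$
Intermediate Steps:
$x{\left(A \right)} = \frac{1}{2 A}$
$C = - \frac{6841}{36}$ ($C = \frac{1}{2 \left(-18\right)} - 190 = \frac{1}{2} \left(- \frac{1}{18}\right) - 190 = - \frac{1}{36} - 190 = - \frac{6841}{36} \approx -190.03$)
$\frac{1}{z{\left(0,-19 \right)} + C} = \frac{1}{\left(-13 + 0\right) - \frac{6841}{36}} = \frac{1}{-13 - \frac{6841}{36}} = \frac{1}{- \frac{7309}{36}} = - \frac{36}{7309}$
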